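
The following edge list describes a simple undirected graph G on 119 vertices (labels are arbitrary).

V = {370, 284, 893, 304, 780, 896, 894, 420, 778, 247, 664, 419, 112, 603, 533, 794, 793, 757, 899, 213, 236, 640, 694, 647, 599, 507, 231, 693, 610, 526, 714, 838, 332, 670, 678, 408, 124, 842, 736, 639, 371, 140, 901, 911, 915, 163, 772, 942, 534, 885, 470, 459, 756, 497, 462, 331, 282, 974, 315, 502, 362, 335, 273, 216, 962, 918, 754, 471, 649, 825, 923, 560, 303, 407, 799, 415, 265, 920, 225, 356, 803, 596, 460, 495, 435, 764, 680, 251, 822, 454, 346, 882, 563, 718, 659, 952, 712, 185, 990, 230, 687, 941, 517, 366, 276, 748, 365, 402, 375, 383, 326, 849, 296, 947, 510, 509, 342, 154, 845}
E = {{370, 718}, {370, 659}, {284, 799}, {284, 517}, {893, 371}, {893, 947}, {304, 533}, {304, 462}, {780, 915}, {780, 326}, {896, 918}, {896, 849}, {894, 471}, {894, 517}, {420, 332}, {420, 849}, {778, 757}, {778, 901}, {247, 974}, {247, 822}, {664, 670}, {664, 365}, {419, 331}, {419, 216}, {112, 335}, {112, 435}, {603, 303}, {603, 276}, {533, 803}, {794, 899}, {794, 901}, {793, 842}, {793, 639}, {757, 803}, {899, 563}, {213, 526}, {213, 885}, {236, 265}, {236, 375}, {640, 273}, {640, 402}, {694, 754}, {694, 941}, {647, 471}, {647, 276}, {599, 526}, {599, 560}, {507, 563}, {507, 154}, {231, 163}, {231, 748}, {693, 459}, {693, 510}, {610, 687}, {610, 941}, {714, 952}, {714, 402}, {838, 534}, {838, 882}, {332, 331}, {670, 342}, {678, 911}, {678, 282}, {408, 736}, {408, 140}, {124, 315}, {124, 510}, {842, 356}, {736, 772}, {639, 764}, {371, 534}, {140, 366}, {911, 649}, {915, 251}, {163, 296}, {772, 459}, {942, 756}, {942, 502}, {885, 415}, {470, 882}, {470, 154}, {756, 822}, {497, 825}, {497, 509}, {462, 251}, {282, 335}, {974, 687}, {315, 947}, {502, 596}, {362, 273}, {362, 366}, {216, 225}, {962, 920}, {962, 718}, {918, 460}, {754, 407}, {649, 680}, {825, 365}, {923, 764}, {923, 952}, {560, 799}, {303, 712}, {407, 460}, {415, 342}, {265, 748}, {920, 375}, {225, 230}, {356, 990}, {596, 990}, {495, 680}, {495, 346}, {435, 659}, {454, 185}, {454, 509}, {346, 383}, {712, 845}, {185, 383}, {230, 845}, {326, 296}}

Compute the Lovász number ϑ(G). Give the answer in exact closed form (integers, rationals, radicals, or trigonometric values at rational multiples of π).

119*cos(pi/119)/(cos(pi/119) + 1)

N(596) = {502, 990}, |N(596)| = 2.
N(331) = {419, 332}, |N(331)| = 2.
N(112) = {335, 435}, |N(112)| = 2.
Vertex 825 has 2 neighbors: 497, 365.
Regular of degree 2 on 119 vertices: connected 2-regular on 119 ⇒ C_{119}.
The 60 distinct eigenvalues: [2.0, 1.997213, 1.988859, 1.974962, 1.95556, 1.930708, 1.900475, 1.864944, 1.824216, 1.778403, 1.727634, 1.672049, 1.611804, 1.547067, 1.478018, 1.404849, 1.327765, 1.24698, 1.162719, 1.075218, 0.984719, 0.891477, 0.795749, 0.697804, 0.597914, 0.496357, 0.393417, 0.28938, 0.184537, 0.079179, -0.026399, -0.131904, -0.237041, -0.341517, -0.445042, -0.547326, -0.648085, -0.747037, -0.843907, -0.938425, -1.030328, -1.119358, -1.205269, -1.287821, -1.366783, -1.441936, -1.51307, -1.579986, -1.642499, -1.700434, -1.75363, -1.801938, -1.845223, -1.883366, -1.916259, -1.943812, -1.965946, -1.982601, -1.993731, -1.999303].
−119·(-2*cos(pi/119)) / ((2)−(-2*cos(pi/119))) = 119*cos(pi/119)/(cos(pi/119) + 1) = ϑ(G).
≈ 59.489632 (to 6 d.p.).
α=59, χ(Ḡ)=60; ϑ=119*cos(pi/119)/(cos(pi/119) + 1) lies between (both strict).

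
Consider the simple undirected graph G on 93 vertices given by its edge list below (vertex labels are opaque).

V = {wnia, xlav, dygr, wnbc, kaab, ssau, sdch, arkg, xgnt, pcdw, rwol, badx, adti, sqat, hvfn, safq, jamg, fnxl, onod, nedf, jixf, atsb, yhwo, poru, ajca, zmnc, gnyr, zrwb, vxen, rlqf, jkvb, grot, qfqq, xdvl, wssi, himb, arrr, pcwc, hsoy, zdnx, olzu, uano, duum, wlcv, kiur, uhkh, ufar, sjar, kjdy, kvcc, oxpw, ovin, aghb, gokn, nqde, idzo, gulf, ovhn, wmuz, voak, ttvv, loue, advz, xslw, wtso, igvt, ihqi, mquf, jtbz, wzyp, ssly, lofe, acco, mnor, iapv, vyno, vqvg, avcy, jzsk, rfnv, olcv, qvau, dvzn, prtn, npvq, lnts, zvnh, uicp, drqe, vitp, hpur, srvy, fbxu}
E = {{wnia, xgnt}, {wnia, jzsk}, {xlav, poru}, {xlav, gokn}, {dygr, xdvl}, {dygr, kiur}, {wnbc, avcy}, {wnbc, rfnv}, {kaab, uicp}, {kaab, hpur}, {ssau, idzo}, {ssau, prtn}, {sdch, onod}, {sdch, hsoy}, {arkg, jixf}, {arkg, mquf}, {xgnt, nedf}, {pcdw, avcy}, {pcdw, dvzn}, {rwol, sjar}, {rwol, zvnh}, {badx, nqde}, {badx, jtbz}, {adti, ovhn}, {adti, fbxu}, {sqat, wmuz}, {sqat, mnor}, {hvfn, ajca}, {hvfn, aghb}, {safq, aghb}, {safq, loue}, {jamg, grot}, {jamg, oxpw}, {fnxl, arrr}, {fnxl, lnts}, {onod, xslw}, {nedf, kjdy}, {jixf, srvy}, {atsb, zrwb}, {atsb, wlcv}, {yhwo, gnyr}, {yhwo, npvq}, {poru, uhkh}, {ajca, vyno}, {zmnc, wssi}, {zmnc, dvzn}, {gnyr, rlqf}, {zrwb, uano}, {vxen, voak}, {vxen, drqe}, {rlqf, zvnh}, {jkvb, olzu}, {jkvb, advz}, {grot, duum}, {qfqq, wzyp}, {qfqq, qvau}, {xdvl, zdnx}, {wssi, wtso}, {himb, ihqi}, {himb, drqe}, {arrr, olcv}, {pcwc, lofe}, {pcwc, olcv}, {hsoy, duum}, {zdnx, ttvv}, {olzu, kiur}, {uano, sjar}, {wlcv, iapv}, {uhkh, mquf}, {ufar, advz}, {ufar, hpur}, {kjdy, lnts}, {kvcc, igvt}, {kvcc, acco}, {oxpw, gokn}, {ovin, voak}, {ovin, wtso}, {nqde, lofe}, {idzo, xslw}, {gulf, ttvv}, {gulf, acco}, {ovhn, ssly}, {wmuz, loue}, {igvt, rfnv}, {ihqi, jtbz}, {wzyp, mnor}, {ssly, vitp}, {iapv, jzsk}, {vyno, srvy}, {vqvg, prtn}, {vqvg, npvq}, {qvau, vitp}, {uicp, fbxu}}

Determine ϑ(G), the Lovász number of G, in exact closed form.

deg(nqde) = 2; N(nqde) = {badx, lofe}.
Vertex oxpw has 2 neighbors: jamg, gokn.
Vertex fnxl has 2 neighbors: arrr, lnts.
Vertex npvq has 2 neighbors: yhwo, vqvg.
deg(v) = 2 for all v (|V|=93); a single 93-cycle (edge-transitive).
The 47 distinct eigenvalues: [2.0, 1.99544, 1.98177, 1.95906, 1.92741, 1.88697, 1.83792, 1.78048, 1.71491, 1.64153, 1.56065, 1.47265, 1.37793, 1.27693, 1.1701, 1.05793, 0.94093, 0.81964, 0.69461, 0.56641, 0.43563, 0.30286, 0.1687, 0.03378, -0.1013, -0.23591, -0.36945, -0.50131, -0.63087, -0.75756, -0.88079, -1.0, -1.11465, -1.22421, -1.32819, -1.42611, -1.51752, -1.602, -1.67918, -1.74869, -1.81023, -1.86351, -1.90828, -1.94434, -1.97154, -1.98974, -1.99886].
Lovász (edge-transitive): ϑ = −93·(-2*cos(pi/93))/((2)−(-2*cos(pi/93))) = 93*cos(pi/93)/(cos(pi/93) + 1).
Numerically 46.48673188.
46 ≤ 93*cos(pi/93)/(cos(pi/93) + 1) ≤ 47: both strict.

93*cos(pi/93)/(cos(pi/93) + 1)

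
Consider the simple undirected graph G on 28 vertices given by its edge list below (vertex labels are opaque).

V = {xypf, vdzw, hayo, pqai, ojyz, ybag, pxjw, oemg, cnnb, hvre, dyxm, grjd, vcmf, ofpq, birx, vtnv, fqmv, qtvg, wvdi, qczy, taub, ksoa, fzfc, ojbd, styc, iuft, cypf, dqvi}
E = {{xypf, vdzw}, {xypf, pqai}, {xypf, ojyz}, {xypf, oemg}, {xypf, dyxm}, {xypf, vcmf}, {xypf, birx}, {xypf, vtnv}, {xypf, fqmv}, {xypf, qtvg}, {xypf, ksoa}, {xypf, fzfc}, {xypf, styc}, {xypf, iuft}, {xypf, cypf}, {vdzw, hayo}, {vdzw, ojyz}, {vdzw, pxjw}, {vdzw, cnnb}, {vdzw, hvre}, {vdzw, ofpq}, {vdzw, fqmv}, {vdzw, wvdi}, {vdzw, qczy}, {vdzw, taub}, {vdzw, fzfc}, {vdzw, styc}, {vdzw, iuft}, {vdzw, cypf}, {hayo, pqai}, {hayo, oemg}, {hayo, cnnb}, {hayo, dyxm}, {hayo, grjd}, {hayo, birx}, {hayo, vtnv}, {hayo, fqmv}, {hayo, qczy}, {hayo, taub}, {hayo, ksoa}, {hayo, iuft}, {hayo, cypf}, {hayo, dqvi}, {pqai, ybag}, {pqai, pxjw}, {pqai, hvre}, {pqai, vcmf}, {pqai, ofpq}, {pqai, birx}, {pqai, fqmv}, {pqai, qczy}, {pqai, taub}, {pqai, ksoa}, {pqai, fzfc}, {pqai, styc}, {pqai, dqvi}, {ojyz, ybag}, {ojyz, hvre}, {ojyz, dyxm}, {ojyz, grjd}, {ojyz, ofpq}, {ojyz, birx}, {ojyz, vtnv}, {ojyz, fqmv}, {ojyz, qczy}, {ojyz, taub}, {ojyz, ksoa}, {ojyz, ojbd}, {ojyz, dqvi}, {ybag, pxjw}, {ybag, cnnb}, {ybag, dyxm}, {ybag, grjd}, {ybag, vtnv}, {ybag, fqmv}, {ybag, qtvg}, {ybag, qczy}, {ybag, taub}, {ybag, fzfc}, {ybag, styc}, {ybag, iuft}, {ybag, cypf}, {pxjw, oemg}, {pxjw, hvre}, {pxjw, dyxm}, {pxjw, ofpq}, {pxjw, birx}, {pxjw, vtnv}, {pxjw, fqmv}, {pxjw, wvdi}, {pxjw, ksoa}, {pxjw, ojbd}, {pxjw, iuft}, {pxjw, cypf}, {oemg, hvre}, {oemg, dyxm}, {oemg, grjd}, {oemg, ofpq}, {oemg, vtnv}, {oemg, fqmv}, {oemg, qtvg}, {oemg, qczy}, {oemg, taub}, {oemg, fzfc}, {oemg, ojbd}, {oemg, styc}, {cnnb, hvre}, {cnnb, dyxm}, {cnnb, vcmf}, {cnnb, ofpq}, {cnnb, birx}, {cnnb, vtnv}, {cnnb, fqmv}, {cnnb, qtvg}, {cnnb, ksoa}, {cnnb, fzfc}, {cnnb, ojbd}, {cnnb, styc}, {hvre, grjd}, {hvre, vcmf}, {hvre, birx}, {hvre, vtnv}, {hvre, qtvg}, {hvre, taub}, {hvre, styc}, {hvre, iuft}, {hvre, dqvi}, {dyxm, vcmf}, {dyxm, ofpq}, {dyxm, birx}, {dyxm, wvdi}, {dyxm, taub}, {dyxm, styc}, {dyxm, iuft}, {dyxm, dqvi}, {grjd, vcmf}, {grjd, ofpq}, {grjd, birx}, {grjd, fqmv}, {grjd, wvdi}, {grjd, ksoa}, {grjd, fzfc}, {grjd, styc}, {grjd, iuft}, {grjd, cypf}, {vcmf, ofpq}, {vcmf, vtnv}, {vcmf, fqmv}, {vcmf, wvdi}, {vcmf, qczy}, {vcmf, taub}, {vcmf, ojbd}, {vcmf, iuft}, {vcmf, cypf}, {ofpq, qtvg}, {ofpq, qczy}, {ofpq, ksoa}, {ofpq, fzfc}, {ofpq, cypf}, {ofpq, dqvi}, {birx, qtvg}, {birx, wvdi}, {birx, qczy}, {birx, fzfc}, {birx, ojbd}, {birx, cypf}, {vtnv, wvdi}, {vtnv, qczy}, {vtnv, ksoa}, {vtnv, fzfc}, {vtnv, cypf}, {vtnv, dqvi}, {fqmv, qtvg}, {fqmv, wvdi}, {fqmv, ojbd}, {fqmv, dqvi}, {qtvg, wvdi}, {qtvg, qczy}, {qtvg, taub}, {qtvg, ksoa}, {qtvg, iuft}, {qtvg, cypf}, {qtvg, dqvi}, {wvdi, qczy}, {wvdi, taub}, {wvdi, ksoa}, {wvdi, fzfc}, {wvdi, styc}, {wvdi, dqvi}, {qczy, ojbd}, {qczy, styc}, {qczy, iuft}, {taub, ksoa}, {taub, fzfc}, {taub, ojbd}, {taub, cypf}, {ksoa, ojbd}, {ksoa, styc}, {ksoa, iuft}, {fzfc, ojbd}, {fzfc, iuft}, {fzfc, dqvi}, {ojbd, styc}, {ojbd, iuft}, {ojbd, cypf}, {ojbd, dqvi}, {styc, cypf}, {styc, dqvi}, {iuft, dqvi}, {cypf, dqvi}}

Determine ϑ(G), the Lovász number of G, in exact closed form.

deg(hayo) = 15; N(hayo) = {vdzw, pqai, oemg, cnnb, dyxm, grjd, birx, vtnv, fqmv, qczy, taub, ksoa, iuft, cypf, dqvi}.
N(cnnb) = {vdzw, hayo, ybag, hvre, dyxm, vcmf, ofpq, birx, vtnv, fqmv, qtvg, ksoa, fzfc, ojbd, styc}, |N(cnnb)| = 15.
deg(xypf) = 15; N(xypf) = {vdzw, pqai, ojyz, oemg, dyxm, vcmf, birx, vtnv, fqmv, qtvg, ksoa, fzfc, styc, iuft, cypf}.
deg(vdzw) = 15; N(vdzw) = {xypf, hayo, ojyz, pxjw, cnnb, hvre, ofpq, fqmv, wvdi, qczy, taub, fzfc, styc, iuft, cypf}.
28-vertex 15-regular graph: this is K(8,2), the Kneser graph.
A has 3 distinct eigenvalues ≈ [15.0, 1.0, -5.0].
λ_max=15, λ_min=-5; ϑ = −28·λ_min/(λ_max−λ_min) = 7.
= 7.00000… (decimal).

7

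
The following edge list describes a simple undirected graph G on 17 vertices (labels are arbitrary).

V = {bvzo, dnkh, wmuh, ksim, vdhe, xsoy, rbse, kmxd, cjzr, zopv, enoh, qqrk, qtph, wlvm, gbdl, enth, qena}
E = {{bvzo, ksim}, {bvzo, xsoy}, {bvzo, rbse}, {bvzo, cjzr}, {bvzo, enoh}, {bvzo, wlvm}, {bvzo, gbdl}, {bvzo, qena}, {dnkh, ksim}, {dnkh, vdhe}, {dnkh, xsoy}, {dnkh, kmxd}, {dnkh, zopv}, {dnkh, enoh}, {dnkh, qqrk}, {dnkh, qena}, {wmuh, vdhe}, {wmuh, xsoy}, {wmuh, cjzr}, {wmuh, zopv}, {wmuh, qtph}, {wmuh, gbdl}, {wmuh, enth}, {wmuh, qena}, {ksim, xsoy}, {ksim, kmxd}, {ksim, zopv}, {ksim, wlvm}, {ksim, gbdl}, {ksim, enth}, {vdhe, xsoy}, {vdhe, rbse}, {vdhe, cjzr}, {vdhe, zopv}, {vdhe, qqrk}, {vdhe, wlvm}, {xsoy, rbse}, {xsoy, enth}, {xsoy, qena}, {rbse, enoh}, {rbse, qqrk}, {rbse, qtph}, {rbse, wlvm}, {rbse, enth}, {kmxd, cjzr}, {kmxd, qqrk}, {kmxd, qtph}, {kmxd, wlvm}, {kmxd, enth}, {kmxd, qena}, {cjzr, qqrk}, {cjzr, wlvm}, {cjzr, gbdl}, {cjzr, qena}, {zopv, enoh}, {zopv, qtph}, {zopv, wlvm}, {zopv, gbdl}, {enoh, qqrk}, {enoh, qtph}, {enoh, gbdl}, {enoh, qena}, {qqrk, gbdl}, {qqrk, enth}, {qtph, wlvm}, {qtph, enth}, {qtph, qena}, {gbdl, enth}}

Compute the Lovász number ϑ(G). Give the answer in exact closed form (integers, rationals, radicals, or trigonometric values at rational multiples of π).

sqrt(17)

deg(wmuh) = 8; N(wmuh) = {vdhe, xsoy, cjzr, zopv, qtph, gbdl, enth, qena}.
Vertex qtph has 8 neighbors: wmuh, rbse, kmxd, zopv, enoh, wlvm, enth, qena.
N(wlvm) = {bvzo, ksim, vdhe, rbse, kmxd, cjzr, zopv, qtph}, |N(wlvm)| = 8.
N(vdhe) = {dnkh, wmuh, xsoy, rbse, cjzr, zopv, qqrk, wlvm}, |N(vdhe)| = 8.
Every vertex has degree 8 (N=17); Paley(17): SR with (k,λ,μ)=(8,3,4).
A has 3 distinct eigenvalues ≈ [8.0, 1.562, -2.562].
Lovász (edge-transitive): ϑ = −17·(-sqrt(17)/2 - 1/2)/((8)−(-sqrt(17)/2 - 1/2)) = sqrt(17).
ϑ(G) ≈ 4.12310563.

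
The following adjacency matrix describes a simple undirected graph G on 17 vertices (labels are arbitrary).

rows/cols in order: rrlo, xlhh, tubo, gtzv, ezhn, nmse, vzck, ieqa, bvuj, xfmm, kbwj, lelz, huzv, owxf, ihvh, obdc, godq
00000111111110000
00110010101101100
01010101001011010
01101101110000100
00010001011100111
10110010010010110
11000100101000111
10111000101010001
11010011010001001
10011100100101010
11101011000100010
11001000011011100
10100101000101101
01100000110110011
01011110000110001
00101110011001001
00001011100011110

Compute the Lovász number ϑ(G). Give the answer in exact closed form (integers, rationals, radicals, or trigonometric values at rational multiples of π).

sqrt(17)

deg(owxf) = 8; N(owxf) = {xlhh, tubo, bvuj, xfmm, lelz, huzv, obdc, godq}.
Vertex ieqa has 8 neighbors: rrlo, tubo, gtzv, ezhn, bvuj, kbwj, huzv, godq.
N(tubo) = {xlhh, gtzv, nmse, ieqa, kbwj, huzv, owxf, obdc}, |N(tubo)| = 8.
Vertex xfmm has 8 neighbors: rrlo, gtzv, ezhn, nmse, bvuj, lelz, owxf, obdc.
8-regular, N=17; strongly regular (17,8,3,4).
The 3 distinct eigenvalues: [8.0, 1.562, -2.562].
Lovász (edge-transitive): ϑ = −17·(-sqrt(17)/2 - 1/2)/((8)−(-sqrt(17)/2 - 1/2)) = sqrt(17).
ϑ(G) ≈ 4.12310563.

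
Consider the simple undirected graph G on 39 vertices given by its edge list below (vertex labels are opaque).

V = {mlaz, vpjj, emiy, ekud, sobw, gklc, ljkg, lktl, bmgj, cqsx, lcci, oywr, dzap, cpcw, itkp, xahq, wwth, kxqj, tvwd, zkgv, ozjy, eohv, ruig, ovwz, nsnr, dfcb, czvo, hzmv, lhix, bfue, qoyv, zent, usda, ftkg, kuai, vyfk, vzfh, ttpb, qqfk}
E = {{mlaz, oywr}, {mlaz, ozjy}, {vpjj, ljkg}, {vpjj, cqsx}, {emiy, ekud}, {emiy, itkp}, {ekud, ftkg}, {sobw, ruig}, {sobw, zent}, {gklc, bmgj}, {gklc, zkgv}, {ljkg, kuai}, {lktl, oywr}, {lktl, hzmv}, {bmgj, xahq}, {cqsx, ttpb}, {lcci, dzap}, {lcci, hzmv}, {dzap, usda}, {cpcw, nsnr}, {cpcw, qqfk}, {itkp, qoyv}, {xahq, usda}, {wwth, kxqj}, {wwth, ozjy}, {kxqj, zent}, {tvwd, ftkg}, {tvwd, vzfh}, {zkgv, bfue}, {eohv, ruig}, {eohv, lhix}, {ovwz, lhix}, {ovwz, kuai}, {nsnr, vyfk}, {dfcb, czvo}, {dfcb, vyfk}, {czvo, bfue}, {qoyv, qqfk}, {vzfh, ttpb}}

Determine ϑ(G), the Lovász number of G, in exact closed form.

N(eohv) = {ruig, lhix}, |N(eohv)| = 2.
Vertex bfue has 2 neighbors: zkgv, czvo.
N(hzmv) = {lktl, lcci}, |N(hzmv)| = 2.
N(lcci) = {dzap, hzmv}, |N(lcci)| = 2.
Regular of degree 2 on 39 vertices: connected 2-regular on 39 ⇒ C_{39}.
A has 20 distinct eigenvalues ≈ [2.0, 1.9741, 1.8971, 1.7709, 1.5989, 1.3854, 1.1361, 0.8574, 0.5564, 0.2411, -0.0805, -0.4001, -0.7092, -1.0, -1.2649, -1.497, -1.6904, -1.84, -1.9419, -1.9935].
With N=39: ϑ(G) = 39·(-(-1)*2*cos(pi/39))/(2−(-2*cos(pi/39))) = 39*cos(pi/39)/(cos(pi/39) + 1).
Numerically 19.4683.
19 ≤ 39*cos(pi/39)/(cos(pi/39) + 1) ≤ 20: both strict.

39*cos(pi/39)/(cos(pi/39) + 1)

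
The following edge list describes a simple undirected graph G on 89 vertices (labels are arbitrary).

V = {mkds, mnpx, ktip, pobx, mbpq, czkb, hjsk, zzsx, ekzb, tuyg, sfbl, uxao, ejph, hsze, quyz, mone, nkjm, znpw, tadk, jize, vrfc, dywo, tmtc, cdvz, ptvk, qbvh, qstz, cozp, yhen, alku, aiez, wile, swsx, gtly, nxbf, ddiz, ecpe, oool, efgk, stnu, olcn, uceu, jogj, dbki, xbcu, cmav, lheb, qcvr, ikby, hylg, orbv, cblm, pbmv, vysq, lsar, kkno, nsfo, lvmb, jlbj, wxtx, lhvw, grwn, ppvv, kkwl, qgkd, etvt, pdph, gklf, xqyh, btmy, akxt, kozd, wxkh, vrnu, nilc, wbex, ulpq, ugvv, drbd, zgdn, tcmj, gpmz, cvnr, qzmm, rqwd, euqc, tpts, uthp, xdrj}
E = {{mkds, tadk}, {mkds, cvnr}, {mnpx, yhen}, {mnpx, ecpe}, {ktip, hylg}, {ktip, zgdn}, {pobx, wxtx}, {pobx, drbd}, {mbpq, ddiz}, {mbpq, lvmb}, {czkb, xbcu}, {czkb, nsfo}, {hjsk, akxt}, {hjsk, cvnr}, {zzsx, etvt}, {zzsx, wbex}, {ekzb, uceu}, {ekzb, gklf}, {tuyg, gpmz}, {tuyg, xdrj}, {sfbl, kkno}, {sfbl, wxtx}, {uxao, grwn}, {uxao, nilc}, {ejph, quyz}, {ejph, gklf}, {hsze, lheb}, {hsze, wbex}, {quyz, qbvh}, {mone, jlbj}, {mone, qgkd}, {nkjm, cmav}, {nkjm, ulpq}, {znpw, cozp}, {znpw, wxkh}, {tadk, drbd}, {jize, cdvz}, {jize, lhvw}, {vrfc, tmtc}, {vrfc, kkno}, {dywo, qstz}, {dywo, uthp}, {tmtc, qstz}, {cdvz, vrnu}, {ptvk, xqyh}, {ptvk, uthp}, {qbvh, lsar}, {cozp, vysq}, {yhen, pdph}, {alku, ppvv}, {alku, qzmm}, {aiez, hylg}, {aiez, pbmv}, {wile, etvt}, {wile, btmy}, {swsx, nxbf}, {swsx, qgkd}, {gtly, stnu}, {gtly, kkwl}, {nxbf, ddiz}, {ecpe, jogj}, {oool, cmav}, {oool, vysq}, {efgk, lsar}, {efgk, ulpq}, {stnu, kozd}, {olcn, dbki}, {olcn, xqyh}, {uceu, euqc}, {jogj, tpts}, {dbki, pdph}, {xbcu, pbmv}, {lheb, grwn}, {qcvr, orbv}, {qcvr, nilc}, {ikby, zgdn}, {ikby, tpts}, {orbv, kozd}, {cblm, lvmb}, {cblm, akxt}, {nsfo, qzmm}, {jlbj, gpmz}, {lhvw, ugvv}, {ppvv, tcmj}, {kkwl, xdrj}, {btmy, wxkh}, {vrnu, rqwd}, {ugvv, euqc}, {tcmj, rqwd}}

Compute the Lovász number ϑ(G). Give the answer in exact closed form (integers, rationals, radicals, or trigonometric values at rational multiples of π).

89*cos(pi/89)/(cos(pi/89) + 1)

Vertex lhvw has 2 neighbors: jize, ugvv.
N(mbpq) = {ddiz, lvmb}, |N(mbpq)| = 2.
deg(tpts) = 2; N(tpts) = {jogj, ikby}.
Vertex wxkh has 2 neighbors: znpw, btmy.
Regular of degree 2 on 89 vertices: connected 2-regular on 89 ⇒ C_{89}.
A has 45 distinct eigenvalues ≈ [2.0, 1.995018, 1.980097, 1.955311, 1.920784, 1.876688, 1.823242, 1.760713, 1.689412, 1.609694, 1.521958, 1.426638, 1.324212, 1.215188, 1.10011, 0.979551, 0.854113, 0.724419, 0.591116, 0.454869, 0.316355, 0.176265, 0.035297, -0.105847, -0.246463, -0.385852, -0.523319, -0.658178, -0.789758, -0.917404, -1.040479, -1.158371, -1.270491, -1.376282, -1.475217, -1.566802, -1.650581, -1.726138, -1.793094, -1.851118, -1.89992, -1.939256, -1.968931, -1.988796, -1.998754].
−89·(-2*cos(pi/89)) / ((2)−(-2*cos(pi/89))) = 89*cos(pi/89)/(cos(pi/89) + 1) = ϑ(G).
≈ 44.48613532 (to 8 d.p.).
Lovász sandwich 44 ≤ 89*cos(pi/89)/(cos(pi/89) + 1) ≤ 45: both strict.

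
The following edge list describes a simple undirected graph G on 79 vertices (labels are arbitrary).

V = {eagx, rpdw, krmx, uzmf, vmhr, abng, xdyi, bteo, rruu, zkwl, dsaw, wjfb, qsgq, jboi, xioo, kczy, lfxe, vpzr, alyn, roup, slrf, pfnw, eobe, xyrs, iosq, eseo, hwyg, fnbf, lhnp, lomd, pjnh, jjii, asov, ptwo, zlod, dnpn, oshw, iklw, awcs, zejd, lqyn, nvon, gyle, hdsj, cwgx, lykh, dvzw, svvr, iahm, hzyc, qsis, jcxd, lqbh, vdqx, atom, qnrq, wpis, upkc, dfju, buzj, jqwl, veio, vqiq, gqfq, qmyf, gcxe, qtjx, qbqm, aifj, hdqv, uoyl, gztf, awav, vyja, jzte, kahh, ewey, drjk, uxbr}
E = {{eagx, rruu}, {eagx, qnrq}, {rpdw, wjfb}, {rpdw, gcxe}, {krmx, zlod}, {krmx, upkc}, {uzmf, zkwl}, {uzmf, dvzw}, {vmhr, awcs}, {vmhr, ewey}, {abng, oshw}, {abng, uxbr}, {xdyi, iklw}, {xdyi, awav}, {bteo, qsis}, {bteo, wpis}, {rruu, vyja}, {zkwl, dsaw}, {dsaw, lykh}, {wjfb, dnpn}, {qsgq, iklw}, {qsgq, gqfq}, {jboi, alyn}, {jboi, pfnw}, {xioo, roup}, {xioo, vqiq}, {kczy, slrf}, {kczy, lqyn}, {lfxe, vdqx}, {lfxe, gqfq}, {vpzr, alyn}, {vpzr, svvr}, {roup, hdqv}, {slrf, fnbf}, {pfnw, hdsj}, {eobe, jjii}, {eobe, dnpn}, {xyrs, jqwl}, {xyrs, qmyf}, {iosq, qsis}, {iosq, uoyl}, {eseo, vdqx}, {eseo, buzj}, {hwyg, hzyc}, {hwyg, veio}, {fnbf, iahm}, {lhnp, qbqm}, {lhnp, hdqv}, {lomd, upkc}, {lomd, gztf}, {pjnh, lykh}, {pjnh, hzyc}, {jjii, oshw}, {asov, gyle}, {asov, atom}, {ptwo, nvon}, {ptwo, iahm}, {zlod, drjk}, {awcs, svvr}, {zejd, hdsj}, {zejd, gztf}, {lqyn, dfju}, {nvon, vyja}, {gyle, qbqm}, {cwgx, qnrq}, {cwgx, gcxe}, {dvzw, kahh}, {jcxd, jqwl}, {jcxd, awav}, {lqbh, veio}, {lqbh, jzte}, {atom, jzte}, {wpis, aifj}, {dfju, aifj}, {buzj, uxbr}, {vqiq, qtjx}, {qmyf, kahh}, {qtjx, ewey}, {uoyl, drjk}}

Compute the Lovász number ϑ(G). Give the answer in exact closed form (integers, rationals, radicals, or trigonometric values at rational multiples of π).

79*cos(pi/79)/(cos(pi/79) + 1)

N(eagx) = {rruu, qnrq}, |N(eagx)| = 2.
deg(hdqv) = 2; N(hdqv) = {roup, lhnp}.
N(iosq) = {qsis, uoyl}, |N(iosq)| = 2.
Vertex jqwl has 2 neighbors: xyrs, jcxd.
Every vertex has degree 2 (N=79); the odd cycle C_{79}.
Distinct eigenvalues (to 3 d.p.): [2.0, 1.994, 1.975, 1.943, 1.9, 1.844, 1.777, 1.698, 1.609, 1.509, 1.4, 1.282, 1.156, 1.023, 0.883, 0.738, 0.588, 0.434, 0.277, 0.119, -0.04, -0.199, -0.356, -0.511, -0.663, -0.811, -0.954, -1.09, -1.22, -1.342, -1.456, -1.56, -1.655, -1.739, -1.812, -1.873, -1.923, -1.961, -1.986, -1.998].
With N=79: ϑ(G) = 79·(-(-1)*2*cos(pi/79))/(2−(-2*cos(pi/79))) = 79*cos(pi/79)/(cos(pi/79) + 1).
= 39.4843794… (decimal).
Lovász sandwich 39 ≤ 79*cos(pi/79)/(cos(pi/79) + 1) ≤ 40: both strict.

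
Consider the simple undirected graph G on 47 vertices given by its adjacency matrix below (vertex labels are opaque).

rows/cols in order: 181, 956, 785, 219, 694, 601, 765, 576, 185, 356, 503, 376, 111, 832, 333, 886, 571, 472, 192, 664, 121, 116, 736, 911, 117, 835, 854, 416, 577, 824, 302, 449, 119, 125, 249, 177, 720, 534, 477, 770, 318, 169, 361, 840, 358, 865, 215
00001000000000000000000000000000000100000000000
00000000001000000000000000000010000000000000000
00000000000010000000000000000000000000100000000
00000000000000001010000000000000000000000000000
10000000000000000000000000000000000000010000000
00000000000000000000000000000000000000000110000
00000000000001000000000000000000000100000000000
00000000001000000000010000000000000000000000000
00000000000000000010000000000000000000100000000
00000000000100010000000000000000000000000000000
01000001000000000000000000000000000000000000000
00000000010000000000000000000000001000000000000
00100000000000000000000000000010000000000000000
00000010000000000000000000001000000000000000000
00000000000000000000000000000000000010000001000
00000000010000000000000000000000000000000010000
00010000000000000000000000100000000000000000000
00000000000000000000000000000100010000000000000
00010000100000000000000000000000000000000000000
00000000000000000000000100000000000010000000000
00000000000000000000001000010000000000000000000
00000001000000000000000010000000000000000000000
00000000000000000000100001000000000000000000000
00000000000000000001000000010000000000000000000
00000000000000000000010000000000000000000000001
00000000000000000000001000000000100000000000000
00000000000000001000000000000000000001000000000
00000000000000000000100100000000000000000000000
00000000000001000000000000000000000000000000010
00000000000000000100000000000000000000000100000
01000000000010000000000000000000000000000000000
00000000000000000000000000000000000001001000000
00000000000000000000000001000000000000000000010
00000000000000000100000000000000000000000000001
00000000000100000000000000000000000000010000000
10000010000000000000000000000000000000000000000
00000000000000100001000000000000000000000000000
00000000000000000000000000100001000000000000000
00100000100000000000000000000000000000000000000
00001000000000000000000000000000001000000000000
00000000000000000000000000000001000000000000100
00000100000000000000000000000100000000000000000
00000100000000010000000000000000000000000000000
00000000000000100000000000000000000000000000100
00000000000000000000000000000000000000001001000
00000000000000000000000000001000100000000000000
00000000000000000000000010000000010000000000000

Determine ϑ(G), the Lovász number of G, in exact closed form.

N(356) = {376, 886}, |N(356)| = 2.
N(840) = {333, 358}, |N(840)| = 2.
N(449) = {534, 318}, |N(449)| = 2.
deg(571) = 2; N(571) = {219, 854}.
Every vertex has degree 2 (N=47); the odd cycle C_{47}.
A has 24 distinct eigenvalues ≈ [2.0, 1.982155, 1.928938, 1.8413, 1.720803, 1.569599, 1.390385, 1.186359, 0.961164, 0.718816, 0.46364, 0.200191, -0.06683, -0.332659, -0.592551, -0.84187, -1.076165, -1.291256, -1.483304, -1.648883, -1.785038, -1.889338, -1.959923, -1.995534].
−47·(-2*cos(pi/47)) / ((2)−(-2*cos(pi/47))) = 47*cos(pi/47)/(cos(pi/47) + 1) = ϑ(G).
= 23.473731… (decimal).
Sandwich: α(G)=23 ≤ ϑ(G)=47*cos(pi/47)/(cos(pi/47) + 1) ≤ χ(Ḡ)=24 (both strict).

47*cos(pi/47)/(cos(pi/47) + 1)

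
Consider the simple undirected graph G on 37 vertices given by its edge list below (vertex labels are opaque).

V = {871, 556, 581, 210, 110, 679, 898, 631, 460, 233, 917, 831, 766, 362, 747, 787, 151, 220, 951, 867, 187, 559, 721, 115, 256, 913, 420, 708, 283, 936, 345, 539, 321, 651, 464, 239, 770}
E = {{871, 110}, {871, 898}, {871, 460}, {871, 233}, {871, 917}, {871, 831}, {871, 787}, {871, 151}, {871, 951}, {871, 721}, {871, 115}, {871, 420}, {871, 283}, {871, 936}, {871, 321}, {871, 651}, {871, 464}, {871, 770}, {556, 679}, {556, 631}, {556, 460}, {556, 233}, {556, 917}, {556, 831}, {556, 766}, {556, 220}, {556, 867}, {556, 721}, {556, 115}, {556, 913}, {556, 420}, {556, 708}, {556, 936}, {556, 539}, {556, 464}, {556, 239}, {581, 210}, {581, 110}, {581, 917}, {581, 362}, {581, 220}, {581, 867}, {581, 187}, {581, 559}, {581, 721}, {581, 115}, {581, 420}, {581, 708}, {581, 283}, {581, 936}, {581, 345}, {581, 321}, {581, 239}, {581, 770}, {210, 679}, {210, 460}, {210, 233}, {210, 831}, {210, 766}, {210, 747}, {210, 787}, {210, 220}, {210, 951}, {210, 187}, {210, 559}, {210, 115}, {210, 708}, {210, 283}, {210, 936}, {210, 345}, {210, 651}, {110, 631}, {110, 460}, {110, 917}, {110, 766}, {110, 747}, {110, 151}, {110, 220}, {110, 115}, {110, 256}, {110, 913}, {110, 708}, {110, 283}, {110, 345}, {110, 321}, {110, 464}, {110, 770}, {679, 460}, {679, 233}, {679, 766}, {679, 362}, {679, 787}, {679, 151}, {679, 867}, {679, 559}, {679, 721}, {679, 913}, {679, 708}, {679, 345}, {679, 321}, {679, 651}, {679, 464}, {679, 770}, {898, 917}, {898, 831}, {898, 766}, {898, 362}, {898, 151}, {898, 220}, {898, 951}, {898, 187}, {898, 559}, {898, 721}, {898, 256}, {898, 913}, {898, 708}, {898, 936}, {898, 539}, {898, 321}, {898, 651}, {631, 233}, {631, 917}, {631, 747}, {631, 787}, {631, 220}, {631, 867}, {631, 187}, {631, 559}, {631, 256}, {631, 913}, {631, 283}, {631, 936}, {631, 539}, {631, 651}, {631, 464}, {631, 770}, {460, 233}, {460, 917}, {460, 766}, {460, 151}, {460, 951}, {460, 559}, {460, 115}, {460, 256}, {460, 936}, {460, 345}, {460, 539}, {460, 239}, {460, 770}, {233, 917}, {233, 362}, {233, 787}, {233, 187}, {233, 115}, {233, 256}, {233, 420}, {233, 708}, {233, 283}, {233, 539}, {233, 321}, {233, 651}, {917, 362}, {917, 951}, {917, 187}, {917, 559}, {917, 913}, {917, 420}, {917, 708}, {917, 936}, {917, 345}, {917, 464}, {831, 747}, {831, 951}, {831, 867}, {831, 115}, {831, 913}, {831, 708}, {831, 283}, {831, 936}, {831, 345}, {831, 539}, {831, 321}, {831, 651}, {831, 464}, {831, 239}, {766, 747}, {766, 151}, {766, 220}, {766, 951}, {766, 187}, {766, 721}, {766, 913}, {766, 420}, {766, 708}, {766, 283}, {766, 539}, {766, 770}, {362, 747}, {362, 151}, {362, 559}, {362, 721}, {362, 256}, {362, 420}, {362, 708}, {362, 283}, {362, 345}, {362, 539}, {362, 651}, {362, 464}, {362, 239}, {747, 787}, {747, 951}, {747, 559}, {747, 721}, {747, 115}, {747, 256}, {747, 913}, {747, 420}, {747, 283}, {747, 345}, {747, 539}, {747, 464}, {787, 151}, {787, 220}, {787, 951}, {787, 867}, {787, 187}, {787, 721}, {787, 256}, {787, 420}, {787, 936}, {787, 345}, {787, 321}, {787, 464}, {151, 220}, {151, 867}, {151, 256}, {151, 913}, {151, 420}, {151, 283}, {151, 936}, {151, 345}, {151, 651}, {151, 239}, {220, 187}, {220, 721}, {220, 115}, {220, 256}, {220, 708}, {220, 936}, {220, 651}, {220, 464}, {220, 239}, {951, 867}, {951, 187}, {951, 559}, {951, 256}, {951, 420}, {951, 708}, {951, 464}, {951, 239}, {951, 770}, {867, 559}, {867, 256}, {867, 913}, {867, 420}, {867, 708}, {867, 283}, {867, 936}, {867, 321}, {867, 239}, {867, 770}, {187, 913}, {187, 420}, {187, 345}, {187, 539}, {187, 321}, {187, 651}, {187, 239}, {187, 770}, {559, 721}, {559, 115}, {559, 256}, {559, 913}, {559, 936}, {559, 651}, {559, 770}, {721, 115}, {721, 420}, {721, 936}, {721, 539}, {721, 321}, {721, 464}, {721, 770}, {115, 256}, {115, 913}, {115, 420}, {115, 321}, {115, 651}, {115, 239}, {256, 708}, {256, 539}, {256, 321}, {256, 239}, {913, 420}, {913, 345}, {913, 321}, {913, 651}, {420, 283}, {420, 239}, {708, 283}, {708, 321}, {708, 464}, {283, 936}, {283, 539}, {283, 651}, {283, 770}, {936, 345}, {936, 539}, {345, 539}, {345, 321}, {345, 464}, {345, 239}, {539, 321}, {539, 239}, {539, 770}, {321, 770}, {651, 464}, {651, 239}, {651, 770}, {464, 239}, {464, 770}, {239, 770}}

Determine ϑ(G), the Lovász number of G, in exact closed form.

sqrt(37)

deg(556) = 18; N(556) = {679, 631, 460, 233, 917, 831, 766, 220, 867, 721, 115, 913, 420, 708, 936, 539, 464, 239}.
N(721) = {871, 556, 581, 679, 898, 766, 362, 747, 787, 220, 559, 115, 420, 936, 539, 321, 464, 770}, |N(721)| = 18.
Vertex 871 has 18 neighbors: 110, 898, 460, 233, 917, 831, 787, 151, 951, 721, 115, 420, 283, 936, 321, 651, 464, 770.
Vertex 362 has 18 neighbors: 581, 679, 898, 233, 917, 747, 151, 559, 721, 256, 420, 708, 283, 345, 539, 651, 464, 239.
G on 37 vertices is 18-regular; SR(37,18,8,9) — a Paley graph.
spec(A) ≈ [18.0, 2.5414, -3.5414] (distinct, 4 d.p.).
Lovász (edge-transitive): ϑ = −37·(-sqrt(37)/2 - 1/2)/((18)−(-sqrt(37)/2 - 1/2)) = sqrt(37).
= 6.082762530… (decimal).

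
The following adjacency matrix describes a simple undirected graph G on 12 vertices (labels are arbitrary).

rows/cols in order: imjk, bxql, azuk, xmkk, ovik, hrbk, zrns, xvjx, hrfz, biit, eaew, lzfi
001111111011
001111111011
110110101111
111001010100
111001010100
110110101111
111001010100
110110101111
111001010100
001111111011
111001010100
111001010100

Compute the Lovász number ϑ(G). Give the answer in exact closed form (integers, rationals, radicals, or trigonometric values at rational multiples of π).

N(eaew) = {imjk, bxql, azuk, hrbk, xvjx, biit}, |N(eaew)| = 6.
deg(ovik) = 6; N(ovik) = {imjk, bxql, azuk, hrbk, xvjx, biit}.
Vertex hrfz has 6 neighbors: imjk, bxql, azuk, hrbk, xvjx, biit.
N(bxql) = {azuk, xmkk, ovik, hrbk, zrns, xvjx, hrfz, eaew, lzfi}, |N(bxql)| = 9.
G = K_{6,3,3}: α = 6 = χ(Ḡ), so ϑ = 6.
Numerically 6.0000000.
Sandwich: α(G)=6 ≤ ϑ(G)=6 ≤ χ(Ḡ)=6 (collapsed).

6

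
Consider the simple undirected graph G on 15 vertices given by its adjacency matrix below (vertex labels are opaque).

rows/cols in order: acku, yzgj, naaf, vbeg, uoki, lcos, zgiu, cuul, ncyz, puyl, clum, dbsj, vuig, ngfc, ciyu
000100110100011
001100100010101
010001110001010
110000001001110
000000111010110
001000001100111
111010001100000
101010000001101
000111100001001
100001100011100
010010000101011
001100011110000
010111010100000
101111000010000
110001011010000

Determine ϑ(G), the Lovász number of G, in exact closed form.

deg(puyl) = 6; N(puyl) = {acku, lcos, zgiu, clum, dbsj, vuig}.
N(zgiu) = {acku, yzgj, naaf, uoki, ncyz, puyl}, |N(zgiu)| = 6.
Vertex vuig has 6 neighbors: yzgj, vbeg, uoki, lcos, cuul, puyl.
N(ncyz) = {vbeg, uoki, lcos, zgiu, dbsj, ciyu}, |N(ncyz)| = 6.
15-vertex 6-regular graph: Kneser-type, 2-subsets of [6].
Distinct eigenvalues (to 4 d.p.): [6.0, 1.0, -3.0].
−15·(-3) / ((6)−(-3)) = 5 = ϑ(G).
≈ 5.0000 (to 4 d.p.).

5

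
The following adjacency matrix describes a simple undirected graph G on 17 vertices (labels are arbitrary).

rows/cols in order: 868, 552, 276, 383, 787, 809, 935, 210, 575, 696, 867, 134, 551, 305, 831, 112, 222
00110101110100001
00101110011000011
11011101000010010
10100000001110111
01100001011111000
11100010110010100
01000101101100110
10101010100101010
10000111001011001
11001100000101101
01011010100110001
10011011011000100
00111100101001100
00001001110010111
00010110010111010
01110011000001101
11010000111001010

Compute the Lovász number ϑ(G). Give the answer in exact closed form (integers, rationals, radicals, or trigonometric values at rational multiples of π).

sqrt(17)

N(575) = {868, 809, 935, 210, 867, 551, 305, 222}, |N(575)| = 8.
N(831) = {383, 809, 935, 696, 134, 551, 305, 112}, |N(831)| = 8.
deg(112) = 8; N(112) = {552, 276, 383, 935, 210, 305, 831, 222}.
Vertex 305 has 8 neighbors: 787, 210, 575, 696, 551, 831, 112, 222.
G on 17 vertices is 8-regular; Paley(17): SR with (k,λ,μ)=(8,3,4).
A has 3 distinct eigenvalues ≈ [8.0, 1.5616, -2.5616].
λ_max=8, λ_min=-sqrt(17)/2 - 1/2; ϑ = −17·λ_min/(λ_max−λ_min) = sqrt(17).
≈ 4.12311 (to 5 d.p.).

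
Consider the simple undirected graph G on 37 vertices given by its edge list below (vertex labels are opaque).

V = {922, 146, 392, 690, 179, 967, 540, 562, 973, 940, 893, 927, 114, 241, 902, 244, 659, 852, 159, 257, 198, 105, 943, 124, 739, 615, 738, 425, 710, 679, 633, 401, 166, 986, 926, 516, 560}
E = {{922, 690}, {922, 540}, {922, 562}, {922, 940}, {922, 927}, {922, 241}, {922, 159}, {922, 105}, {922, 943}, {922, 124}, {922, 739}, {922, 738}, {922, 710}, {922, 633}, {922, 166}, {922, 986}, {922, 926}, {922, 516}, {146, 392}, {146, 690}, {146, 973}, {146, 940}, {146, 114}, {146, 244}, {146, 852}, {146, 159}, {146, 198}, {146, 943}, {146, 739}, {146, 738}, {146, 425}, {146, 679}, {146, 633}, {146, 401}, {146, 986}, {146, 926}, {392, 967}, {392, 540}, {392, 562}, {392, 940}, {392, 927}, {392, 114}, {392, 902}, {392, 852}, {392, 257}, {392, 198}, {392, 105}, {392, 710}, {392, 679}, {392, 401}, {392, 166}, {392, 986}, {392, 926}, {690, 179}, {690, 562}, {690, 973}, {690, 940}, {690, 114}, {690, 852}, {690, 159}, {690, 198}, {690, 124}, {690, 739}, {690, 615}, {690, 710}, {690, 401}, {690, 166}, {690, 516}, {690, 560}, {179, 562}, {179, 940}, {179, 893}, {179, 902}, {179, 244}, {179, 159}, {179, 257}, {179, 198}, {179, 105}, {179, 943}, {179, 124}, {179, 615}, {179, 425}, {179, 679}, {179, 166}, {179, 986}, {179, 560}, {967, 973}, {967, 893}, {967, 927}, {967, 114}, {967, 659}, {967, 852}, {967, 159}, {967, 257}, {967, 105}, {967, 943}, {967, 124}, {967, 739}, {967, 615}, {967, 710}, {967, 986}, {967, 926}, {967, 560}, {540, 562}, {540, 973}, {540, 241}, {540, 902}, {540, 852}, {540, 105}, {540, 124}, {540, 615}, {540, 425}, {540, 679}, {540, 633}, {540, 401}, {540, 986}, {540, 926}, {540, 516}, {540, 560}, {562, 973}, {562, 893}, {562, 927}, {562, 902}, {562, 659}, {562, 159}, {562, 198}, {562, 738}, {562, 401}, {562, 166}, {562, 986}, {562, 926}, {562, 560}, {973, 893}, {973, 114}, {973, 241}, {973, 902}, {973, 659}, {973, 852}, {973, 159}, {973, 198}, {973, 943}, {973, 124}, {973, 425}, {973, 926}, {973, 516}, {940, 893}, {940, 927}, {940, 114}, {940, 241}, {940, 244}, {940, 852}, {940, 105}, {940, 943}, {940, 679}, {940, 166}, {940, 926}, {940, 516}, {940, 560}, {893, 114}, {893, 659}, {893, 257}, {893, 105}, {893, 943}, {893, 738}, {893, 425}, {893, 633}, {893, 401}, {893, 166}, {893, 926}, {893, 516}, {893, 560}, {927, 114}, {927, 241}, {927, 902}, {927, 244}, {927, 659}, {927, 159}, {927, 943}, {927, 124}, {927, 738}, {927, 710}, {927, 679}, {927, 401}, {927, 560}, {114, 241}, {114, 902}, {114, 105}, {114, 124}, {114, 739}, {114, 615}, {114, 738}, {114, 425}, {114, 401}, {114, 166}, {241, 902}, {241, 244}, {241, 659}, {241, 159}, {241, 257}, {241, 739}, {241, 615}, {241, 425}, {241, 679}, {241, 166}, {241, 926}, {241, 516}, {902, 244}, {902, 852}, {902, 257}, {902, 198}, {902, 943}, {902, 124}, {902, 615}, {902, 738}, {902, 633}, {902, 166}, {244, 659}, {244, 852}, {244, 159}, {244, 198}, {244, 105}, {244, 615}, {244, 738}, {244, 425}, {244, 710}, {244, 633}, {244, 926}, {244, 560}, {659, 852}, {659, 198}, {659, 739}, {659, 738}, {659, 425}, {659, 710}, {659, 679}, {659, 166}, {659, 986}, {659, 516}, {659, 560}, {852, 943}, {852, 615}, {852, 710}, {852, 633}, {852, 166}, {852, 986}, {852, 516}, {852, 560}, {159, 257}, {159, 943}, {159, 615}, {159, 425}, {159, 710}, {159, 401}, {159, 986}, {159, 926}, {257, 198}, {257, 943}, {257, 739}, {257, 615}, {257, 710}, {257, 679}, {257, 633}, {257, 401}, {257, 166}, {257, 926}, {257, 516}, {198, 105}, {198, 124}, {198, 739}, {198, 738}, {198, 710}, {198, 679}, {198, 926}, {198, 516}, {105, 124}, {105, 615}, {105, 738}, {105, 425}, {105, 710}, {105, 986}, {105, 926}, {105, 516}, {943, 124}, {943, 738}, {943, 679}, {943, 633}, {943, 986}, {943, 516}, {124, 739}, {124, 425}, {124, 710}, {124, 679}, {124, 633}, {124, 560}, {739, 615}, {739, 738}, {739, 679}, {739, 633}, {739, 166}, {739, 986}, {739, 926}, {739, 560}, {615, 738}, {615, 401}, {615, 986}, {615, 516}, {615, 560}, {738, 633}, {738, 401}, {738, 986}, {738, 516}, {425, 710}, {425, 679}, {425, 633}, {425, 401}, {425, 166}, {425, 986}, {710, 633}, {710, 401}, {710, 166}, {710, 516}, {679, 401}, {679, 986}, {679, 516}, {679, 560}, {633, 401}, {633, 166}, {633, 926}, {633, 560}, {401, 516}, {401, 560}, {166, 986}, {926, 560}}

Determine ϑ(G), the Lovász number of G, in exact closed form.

Vertex 146 has 18 neighbors: 392, 690, 973, 940, 114, 244, 852, 159, 198, 943, 739, 738, 425, 679, 633, 401, 986, 926.
Vertex 179 has 18 neighbors: 690, 562, 940, 893, 902, 244, 159, 257, 198, 105, 943, 124, 615, 425, 679, 166, 986, 560.
Vertex 166 has 18 neighbors: 922, 392, 690, 179, 562, 940, 893, 114, 241, 902, 659, 852, 257, 739, 425, 710, 633, 986.
deg(392) = 18; N(392) = {146, 967, 540, 562, 940, 927, 114, 902, 852, 257, 198, 105, 710, 679, 401, 166, 986, 926}.
G on 37 vertices is 18-regular; strongly regular (37,18,8,9).
spec(A) ≈ [18.0, 2.541381, -3.541381] (distinct, 6 d.p.).
Lovász: ϑ = −37(-sqrt(37)/2 - 1/2)/(18+-(-sqrt(37)/2 - 1/2)) = sqrt(37).
= 6.0827625… (decimal).

sqrt(37)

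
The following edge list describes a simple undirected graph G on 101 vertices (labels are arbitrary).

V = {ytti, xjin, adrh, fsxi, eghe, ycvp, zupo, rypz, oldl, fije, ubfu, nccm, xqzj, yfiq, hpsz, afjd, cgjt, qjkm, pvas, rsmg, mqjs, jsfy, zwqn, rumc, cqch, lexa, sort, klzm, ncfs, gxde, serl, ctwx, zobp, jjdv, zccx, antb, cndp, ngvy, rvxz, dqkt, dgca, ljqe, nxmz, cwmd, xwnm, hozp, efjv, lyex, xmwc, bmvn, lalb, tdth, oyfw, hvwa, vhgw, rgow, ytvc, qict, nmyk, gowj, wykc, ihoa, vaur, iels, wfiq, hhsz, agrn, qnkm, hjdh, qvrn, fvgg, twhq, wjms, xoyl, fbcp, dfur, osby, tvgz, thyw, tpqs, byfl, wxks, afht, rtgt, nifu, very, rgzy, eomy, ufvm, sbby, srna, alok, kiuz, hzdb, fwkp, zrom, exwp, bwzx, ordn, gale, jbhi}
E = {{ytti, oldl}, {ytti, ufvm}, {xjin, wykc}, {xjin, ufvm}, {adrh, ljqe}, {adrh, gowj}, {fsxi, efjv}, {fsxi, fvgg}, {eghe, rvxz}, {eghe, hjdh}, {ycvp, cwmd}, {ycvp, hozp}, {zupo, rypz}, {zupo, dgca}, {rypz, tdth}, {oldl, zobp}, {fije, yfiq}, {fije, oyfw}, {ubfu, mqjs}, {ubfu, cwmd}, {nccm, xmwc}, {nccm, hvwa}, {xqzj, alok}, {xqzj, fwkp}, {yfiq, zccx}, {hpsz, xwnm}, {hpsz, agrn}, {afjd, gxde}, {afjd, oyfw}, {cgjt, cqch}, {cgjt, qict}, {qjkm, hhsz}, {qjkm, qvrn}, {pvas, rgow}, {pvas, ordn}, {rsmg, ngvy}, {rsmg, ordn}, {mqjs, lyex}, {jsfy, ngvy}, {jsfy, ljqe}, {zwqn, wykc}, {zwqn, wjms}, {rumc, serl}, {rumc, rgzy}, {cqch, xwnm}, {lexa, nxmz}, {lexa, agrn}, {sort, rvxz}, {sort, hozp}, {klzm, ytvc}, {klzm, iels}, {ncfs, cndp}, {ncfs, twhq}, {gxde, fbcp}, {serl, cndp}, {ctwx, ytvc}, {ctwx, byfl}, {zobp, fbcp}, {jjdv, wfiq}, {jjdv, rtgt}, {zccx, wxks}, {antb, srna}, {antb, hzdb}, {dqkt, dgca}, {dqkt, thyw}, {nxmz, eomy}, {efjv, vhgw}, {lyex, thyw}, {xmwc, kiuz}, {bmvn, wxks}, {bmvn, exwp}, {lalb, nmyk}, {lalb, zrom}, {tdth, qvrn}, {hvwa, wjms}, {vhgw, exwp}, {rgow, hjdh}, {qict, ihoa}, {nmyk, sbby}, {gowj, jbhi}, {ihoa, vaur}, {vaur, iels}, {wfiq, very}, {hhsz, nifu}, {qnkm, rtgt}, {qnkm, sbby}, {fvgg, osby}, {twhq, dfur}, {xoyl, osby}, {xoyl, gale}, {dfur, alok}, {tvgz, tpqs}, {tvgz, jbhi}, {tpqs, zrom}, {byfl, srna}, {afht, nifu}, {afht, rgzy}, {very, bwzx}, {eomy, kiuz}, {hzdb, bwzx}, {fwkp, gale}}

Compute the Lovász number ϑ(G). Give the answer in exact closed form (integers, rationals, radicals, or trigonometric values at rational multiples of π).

N(oyfw) = {fije, afjd}, |N(oyfw)| = 2.
deg(ycvp) = 2; N(ycvp) = {cwmd, hozp}.
Vertex efjv has 2 neighbors: fsxi, vhgw.
Vertex xjin has 2 neighbors: wykc, ufvm.
2-regular, N=101; a single 101-cycle (edge-transitive).
A has 51 distinct eigenvalues ≈ [2.0, 1.99613, 1.98454, 1.96527, 1.9384, 1.90403, 1.86229, 1.81335, 1.75739, 1.69463, 1.62532, 1.54971, 1.46812, 1.38084, 1.28822, 1.19062, 1.08841, 0.98199, 0.87177, 0.75818, 0.64165, 0.52264, 0.40161, 0.27903, 0.15537, 0.0311, -0.09328, -0.2173, -0.34049, -0.46235, -0.58243, -0.70025, -0.81537, -0.92733, -1.0357, -1.14006, -1.24002, -1.33518, -1.42517, -1.50965, -1.58828, -1.66078, -1.72684, -1.78623, -1.83871, -1.88407, -1.92214, -1.95278, -1.97586, -1.9913, -1.99903].
With N=101: ϑ(G) = 101·(-(-1)*2*cos(pi/101))/(2−(-2*cos(pi/101))) = 101*cos(pi/101)/(cos(pi/101) + 1).
ϑ(G) ≈ 50.487783.
Lovász sandwich 50 ≤ 101*cos(pi/101)/(cos(pi/101) + 1) ≤ 51: both strict.

101*cos(pi/101)/(cos(pi/101) + 1)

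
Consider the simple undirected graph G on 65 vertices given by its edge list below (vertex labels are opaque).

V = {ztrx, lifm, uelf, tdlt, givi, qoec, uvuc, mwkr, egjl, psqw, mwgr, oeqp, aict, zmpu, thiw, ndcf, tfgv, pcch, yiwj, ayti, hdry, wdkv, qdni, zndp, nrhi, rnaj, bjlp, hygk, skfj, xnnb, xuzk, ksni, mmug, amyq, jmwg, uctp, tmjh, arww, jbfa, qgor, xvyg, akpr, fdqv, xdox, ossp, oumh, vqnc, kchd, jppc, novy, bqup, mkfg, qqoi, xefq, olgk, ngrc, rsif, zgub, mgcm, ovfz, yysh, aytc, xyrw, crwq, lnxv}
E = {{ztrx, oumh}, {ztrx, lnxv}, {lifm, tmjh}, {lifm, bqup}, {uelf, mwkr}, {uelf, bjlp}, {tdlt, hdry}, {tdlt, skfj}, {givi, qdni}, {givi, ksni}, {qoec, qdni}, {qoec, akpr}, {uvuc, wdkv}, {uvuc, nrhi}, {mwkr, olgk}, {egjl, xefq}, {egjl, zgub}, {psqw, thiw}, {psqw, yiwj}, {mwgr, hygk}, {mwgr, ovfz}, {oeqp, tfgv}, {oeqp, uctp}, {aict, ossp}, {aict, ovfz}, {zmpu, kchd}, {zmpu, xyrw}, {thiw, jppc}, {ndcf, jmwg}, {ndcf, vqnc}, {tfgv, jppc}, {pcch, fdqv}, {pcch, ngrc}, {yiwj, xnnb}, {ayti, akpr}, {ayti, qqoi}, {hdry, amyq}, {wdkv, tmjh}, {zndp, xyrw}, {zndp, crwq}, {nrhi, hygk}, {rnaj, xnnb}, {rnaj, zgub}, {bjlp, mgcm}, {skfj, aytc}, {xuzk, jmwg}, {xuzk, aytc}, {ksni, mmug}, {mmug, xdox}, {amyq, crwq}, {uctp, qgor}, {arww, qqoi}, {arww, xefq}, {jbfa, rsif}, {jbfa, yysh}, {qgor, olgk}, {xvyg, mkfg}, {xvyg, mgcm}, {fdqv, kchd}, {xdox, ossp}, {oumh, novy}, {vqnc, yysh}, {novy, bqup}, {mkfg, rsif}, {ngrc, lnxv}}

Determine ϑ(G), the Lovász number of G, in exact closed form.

Vertex oumh has 2 neighbors: ztrx, novy.
Vertex jmwg has 2 neighbors: ndcf, xuzk.
Vertex egjl has 2 neighbors: xefq, zgub.
deg(zmpu) = 2; N(zmpu) = {kchd, xyrw}.
G on 65 vertices is 2-regular; connected 2-regular on 65 ⇒ C_{65}.
Distinct eigenvalues (to 4 d.p.): [2.0, 1.9907, 1.9627, 1.9165, 1.8523, 1.7709, 1.6729, 1.5593, 1.4312, 1.2897, 1.1361, 0.972, 0.7987, 0.618, 0.4316, 0.2411, 0.0483, -0.1449, -0.3367, -0.5254, -0.7092, -0.8864, -1.0553, -1.2143, -1.362, -1.497, -1.618, -1.7239, -1.8137, -1.8866, -1.9419, -1.979, -1.9977].
Lovász: ϑ = −65(-2*cos(pi/65))/(2+-(-1)*2*cos(pi/65)) = 65*cos(pi/65)/(cos(pi/65) + 1).
ϑ(G) ≈ 32.481012600.
α=32, χ(Ḡ)=33; ϑ=65*cos(pi/65)/(cos(pi/65) + 1) lies between (both strict).

65*cos(pi/65)/(cos(pi/65) + 1)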